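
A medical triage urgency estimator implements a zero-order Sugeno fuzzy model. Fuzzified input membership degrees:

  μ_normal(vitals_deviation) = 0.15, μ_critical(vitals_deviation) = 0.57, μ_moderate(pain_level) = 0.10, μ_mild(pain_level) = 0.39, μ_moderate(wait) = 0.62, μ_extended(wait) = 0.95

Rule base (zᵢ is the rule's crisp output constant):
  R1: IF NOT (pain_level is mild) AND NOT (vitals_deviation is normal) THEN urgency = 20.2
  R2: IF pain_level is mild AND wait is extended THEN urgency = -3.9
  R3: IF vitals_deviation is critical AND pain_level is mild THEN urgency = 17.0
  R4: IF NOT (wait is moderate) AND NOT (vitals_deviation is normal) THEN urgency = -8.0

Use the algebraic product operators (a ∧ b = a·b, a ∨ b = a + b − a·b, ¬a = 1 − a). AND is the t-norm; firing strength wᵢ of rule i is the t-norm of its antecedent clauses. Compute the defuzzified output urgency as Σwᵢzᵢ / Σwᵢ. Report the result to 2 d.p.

7.13

R1 (z=20.2): ¬mild=1−0.39=0.61, ¬normal=1−0.15=0.85; AND[a·b] → w = 0.5185
R2 (z=-3.9): mild=0.39, extended=0.95; AND[a·b] → w = 0.3705
R3 (z=17.0): critical=0.57, mild=0.39; AND[a·b] → w = 0.2223
R4 (z=-8.0): ¬moderate=1−0.62=0.38, ¬normal=1−0.15=0.85; AND[a·b] → w = 0.3230
Weighted average = (0.5185·20.2 + 0.3705·-3.9 + 0.2223·17.0 + 0.3230·-8.0) / (0.5185 + 0.3705 + 0.2223 + 0.3230)
  = 10.2238 / 1.4343 = 7.13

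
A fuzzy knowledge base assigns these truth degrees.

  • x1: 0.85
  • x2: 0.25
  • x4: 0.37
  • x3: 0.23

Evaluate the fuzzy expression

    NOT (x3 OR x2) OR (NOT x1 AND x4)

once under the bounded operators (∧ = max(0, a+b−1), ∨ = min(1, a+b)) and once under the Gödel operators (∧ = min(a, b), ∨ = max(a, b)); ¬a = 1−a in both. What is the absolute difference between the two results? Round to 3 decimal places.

Under bounded:
  x3 OR x2 = min(1, a+b) on (0.23, 0.25) = 0.48
  NOT (x3 OR x2) = 1 − 0.48 = 0.52
  NOT x1 = 1 − 0.85 = 0.15
  NOT x1 AND x4 = max(0, a+b−1) on (0.15, 0.37) = 0.00
  NOT (x3 OR x2) OR (NOT x1 AND x4) = min(1, a+b) on (0.52, 0.00) = 0.52
  → value = 0.5200
Under Gödel:
  x3 OR x2 = max(a, b) on (0.23, 0.25) = 0.25
  NOT (x3 OR x2) = 1 − 0.25 = 0.75
  NOT x1 = 1 − 0.85 = 0.15
  NOT x1 AND x4 = min(a, b) on (0.15, 0.37) = 0.15
  NOT (x3 OR x2) OR (NOT x1 AND x4) = max(a, b) on (0.75, 0.15) = 0.75
  → value = 0.7500
|0.5200 − 0.7500| = 0.230

0.230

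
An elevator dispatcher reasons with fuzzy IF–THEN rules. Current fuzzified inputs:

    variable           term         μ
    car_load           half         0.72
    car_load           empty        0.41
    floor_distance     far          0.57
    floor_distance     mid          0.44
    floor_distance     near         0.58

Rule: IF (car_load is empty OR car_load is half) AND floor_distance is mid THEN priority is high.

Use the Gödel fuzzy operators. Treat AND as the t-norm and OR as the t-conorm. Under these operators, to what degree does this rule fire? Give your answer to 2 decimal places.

0.44

firing strength: (empty=0.41 OR half=0.72) = 0.72; AND[min(a, b)] with mid=0.44 → w = 0.44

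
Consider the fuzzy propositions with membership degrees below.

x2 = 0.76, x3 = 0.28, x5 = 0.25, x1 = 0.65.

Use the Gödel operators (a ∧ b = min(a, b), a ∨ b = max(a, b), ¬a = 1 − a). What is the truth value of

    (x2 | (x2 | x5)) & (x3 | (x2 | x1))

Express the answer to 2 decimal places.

0.76

x2 | x5 = max(a, b) on (0.76, 0.25) = 0.76
x2 | (x2 | x5) = max(a, b) on (0.76, 0.76) = 0.76
x2 | x1 = max(a, b) on (0.76, 0.65) = 0.76
x3 | (x2 | x1) = max(a, b) on (0.28, 0.76) = 0.76
(x2 | (x2 | x5)) & (x3 | (x2 | x1)) = min(a, b) on (0.76, 0.76) = 0.76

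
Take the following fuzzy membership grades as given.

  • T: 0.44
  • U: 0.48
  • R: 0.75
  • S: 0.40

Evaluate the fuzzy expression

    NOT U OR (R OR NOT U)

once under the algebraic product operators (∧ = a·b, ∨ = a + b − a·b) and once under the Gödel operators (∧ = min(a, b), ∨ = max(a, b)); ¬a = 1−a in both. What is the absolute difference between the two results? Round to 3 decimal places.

0.192

Under algebraic product:
  NOT U = 1 − 0.4800 = 0.5200
  NOT U = 1 − 0.4800 = 0.5200
  R OR NOT U = a + b − a·b on (0.7500, 0.5200) = 0.8800
  NOT U OR (R OR NOT U) = a + b − a·b on (0.5200, 0.8800) = 0.9424
  → value = 0.9424
Under Gödel:
  NOT U = 1 − 0.48 = 0.52
  NOT U = 1 − 0.48 = 0.52
  R OR NOT U = max(a, b) on (0.75, 0.52) = 0.75
  NOT U OR (R OR NOT U) = max(a, b) on (0.52, 0.75) = 0.75
  → value = 0.7500
|0.9424 − 0.7500| = 0.192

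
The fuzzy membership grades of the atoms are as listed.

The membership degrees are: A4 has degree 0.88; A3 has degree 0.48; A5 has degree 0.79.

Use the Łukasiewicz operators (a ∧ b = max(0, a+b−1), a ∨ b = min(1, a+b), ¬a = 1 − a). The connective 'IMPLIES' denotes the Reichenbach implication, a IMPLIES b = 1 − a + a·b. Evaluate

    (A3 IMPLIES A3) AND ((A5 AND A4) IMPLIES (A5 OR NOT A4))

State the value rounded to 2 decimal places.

0.69

A3 IMPLIES A3  [Reichenbach: 1 − a + a·b] with a=0.48, b=0.48 → 0.75
A5 AND A4 = max(0, a+b−1) on (0.79, 0.88) = 0.67
NOT A4 = 1 − 0.88 = 0.12
A5 OR NOT A4 = min(1, a+b) on (0.79, 0.12) = 0.91
(A5 AND A4) IMPLIES (A5 OR NOT A4)  [Reichenbach: 1 − a + a·b] with a=0.67, b=0.91 → 0.94
(A3 IMPLIES A3) AND ((A5 AND A4) IMPLIES (A5 OR NOT A4)) = max(0, a+b−1) on (0.75, 0.94) = 0.69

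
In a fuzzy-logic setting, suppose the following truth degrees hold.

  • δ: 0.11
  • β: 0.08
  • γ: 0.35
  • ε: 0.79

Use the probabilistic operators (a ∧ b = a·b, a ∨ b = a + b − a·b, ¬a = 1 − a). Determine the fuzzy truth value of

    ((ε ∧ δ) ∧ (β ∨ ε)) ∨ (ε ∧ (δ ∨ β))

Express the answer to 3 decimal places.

0.203

ε ∧ δ = a·b on (0.7900, 0.1100) = 0.0869
β ∨ ε = a + b − a·b on (0.0800, 0.7900) = 0.8068
(ε ∧ δ) ∧ (β ∨ ε) = a·b on (0.0869, 0.8068) = 0.0701
δ ∨ β = a + b − a·b on (0.1100, 0.0800) = 0.1812
ε ∧ (δ ∨ β) = a·b on (0.7900, 0.1812) = 0.1431
((ε ∧ δ) ∧ (β ∨ ε)) ∨ (ε ∧ (δ ∨ β)) = a + b − a·b on (0.0701, 0.1431) = 0.2032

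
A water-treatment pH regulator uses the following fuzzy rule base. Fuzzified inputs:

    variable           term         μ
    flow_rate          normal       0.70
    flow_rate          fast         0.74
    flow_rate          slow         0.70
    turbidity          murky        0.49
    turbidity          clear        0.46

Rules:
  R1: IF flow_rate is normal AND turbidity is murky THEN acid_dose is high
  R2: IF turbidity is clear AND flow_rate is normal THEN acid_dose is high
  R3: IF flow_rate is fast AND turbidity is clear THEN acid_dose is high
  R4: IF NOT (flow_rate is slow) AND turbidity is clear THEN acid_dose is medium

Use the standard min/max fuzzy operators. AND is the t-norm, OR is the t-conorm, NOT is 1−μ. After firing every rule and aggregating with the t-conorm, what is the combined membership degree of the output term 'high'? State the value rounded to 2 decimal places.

0.49

R1: normal=0.70, murky=0.49; AND[min(a, b)] → w = 0.49
R2: clear=0.46, normal=0.70; AND[min(a, b)] → w = 0.46
R3: fast=0.74, clear=0.46; AND[min(a, b)] → w = 0.46
R4: ¬slow=1−0.70=0.30, clear=0.46; AND[min(a, b)] → w = 0.30
Rules with consequent 'high': {R1, R2, R3} → strengths 0.49, 0.46, 0.46
Aggregate via t-conorm [max(a, b)]: 0.49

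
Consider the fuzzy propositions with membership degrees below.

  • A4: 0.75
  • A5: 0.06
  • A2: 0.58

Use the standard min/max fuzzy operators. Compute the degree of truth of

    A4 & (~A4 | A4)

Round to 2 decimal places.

~A4 = 1 − 0.75 = 0.25
~A4 | A4 = max(a, b) on (0.25, 0.75) = 0.75
A4 & (~A4 | A4) = min(a, b) on (0.75, 0.75) = 0.75

0.75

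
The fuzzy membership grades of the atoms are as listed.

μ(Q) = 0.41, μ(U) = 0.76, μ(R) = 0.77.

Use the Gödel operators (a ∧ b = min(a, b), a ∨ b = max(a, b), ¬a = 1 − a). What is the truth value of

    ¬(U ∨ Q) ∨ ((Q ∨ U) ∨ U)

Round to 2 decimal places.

U ∨ Q = max(a, b) on (0.76, 0.41) = 0.76
¬(U ∨ Q) = 1 − 0.76 = 0.24
Q ∨ U = max(a, b) on (0.41, 0.76) = 0.76
(Q ∨ U) ∨ U = max(a, b) on (0.76, 0.76) = 0.76
¬(U ∨ Q) ∨ ((Q ∨ U) ∨ U) = max(a, b) on (0.24, 0.76) = 0.76

0.76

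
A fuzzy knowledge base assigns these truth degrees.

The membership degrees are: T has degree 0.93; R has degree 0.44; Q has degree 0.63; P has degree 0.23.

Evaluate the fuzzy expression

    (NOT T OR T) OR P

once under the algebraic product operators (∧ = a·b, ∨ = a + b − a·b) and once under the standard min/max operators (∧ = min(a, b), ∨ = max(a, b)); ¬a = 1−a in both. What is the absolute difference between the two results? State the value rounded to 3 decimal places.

0.020

Under algebraic product:
  NOT T = 1 − 0.9300 = 0.0700
  NOT T OR T = a + b − a·b on (0.0700, 0.9300) = 0.9349
  (NOT T OR T) OR P = a + b − a·b on (0.9349, 0.2300) = 0.9499
  → value = 0.9499
Under standard min/max:
  NOT T = 1 − 0.93 = 0.07
  NOT T OR T = max(a, b) on (0.07, 0.93) = 0.93
  (NOT T OR T) OR P = max(a, b) on (0.93, 0.23) = 0.93
  → value = 0.9300
|0.9499 − 0.9300| = 0.020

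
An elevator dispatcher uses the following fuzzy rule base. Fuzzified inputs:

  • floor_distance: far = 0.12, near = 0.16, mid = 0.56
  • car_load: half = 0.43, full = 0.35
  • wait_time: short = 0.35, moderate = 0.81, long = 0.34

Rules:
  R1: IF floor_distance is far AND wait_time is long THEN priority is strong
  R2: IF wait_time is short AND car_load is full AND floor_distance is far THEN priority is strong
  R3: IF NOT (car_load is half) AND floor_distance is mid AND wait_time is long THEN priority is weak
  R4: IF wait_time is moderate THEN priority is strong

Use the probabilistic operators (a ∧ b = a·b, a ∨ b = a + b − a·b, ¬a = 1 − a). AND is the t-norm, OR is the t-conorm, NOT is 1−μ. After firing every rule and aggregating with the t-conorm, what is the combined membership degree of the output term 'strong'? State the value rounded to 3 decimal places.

0.820

R1: far=0.12, long=0.34; AND[a·b] → w = 0.0408
R2: short=0.35, full=0.35, far=0.12; AND[a·b] → w = 0.0147
R3: ¬half=1−0.43=0.57, mid=0.56, long=0.34; AND[a·b] → w = 0.1085
R4: moderate=0.81 → w = 0.8100
Rules with consequent 'strong': {R1, R2, R4} → strengths 0.0408, 0.0147, 0.8100
Aggregate via t-conorm [a + b − a·b]: 0.8204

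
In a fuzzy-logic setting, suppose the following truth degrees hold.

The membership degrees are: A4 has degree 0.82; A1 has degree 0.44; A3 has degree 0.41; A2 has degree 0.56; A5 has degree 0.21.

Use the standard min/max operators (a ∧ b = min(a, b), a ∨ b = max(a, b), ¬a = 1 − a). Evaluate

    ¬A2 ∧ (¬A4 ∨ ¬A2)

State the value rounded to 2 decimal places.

0.44

¬A2 = 1 − 0.56 = 0.44
¬A4 = 1 − 0.82 = 0.18
¬A2 = 1 − 0.56 = 0.44
¬A4 ∨ ¬A2 = max(a, b) on (0.18, 0.44) = 0.44
¬A2 ∧ (¬A4 ∨ ¬A2) = min(a, b) on (0.44, 0.44) = 0.44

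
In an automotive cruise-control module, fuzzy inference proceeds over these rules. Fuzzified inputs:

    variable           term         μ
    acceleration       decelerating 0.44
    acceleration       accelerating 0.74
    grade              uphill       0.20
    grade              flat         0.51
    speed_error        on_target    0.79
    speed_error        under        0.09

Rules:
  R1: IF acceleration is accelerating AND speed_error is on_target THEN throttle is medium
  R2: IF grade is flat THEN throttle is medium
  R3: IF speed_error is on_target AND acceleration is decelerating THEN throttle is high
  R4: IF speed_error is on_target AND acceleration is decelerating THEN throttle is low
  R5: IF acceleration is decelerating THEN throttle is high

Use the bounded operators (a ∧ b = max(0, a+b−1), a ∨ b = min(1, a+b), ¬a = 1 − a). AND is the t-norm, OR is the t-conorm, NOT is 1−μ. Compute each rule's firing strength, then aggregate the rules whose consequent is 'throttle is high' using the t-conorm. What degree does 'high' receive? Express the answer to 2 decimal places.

R1: accelerating=0.74, on_target=0.79; AND[max(0, a+b−1)] → w = 0.53
R2: flat=0.51 → w = 0.51
R3: on_target=0.79, decelerating=0.44; AND[max(0, a+b−1)] → w = 0.23
R4: on_target=0.79, decelerating=0.44; AND[max(0, a+b−1)] → w = 0.23
R5: decelerating=0.44 → w = 0.44
Rules with consequent 'high': {R3, R5} → strengths 0.23, 0.44
Aggregate via t-conorm [min(1, a+b)]: 0.67

0.67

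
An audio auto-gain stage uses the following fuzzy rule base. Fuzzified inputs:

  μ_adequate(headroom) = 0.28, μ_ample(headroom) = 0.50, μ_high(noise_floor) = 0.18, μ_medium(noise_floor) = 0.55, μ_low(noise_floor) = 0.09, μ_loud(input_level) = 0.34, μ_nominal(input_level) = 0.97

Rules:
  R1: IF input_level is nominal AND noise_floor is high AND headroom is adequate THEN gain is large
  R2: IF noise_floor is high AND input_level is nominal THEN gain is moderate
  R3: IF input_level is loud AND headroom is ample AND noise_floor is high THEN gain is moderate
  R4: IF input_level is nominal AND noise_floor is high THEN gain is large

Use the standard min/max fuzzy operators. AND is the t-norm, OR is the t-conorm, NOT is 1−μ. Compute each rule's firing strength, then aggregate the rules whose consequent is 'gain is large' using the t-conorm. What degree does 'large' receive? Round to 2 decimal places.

0.18

R1: nominal=0.97, high=0.18, adequate=0.28; AND[min(a, b)] → w = 0.18
R2: high=0.18, nominal=0.97; AND[min(a, b)] → w = 0.18
R3: loud=0.34, ample=0.50, high=0.18; AND[min(a, b)] → w = 0.18
R4: nominal=0.97, high=0.18; AND[min(a, b)] → w = 0.18
Rules with consequent 'large': {R1, R4} → strengths 0.18, 0.18
Aggregate via t-conorm [max(a, b)]: 0.18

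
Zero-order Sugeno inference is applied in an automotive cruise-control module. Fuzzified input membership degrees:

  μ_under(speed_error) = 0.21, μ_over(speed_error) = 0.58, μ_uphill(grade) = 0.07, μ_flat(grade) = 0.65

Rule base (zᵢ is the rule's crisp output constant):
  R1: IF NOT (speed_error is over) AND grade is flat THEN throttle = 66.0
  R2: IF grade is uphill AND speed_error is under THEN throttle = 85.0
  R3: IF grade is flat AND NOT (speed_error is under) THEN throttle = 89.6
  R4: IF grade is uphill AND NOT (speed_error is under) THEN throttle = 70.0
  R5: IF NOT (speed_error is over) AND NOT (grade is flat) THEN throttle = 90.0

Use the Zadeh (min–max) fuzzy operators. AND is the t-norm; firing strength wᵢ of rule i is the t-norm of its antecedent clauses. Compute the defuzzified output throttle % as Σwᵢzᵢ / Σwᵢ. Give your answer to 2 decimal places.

82.25

R1 (z=66.0): ¬over=1−0.58=0.42, flat=0.65; AND[min(a, b)] → w = 0.42
R2 (z=85.0): uphill=0.07, under=0.21; AND[min(a, b)] → w = 0.07
R3 (z=89.6): flat=0.65, ¬under=1−0.21=0.79; AND[min(a, b)] → w = 0.65
R4 (z=70.0): uphill=0.07, ¬under=1−0.21=0.79; AND[min(a, b)] → w = 0.07
R5 (z=90.0): ¬over=1−0.58=0.42, ¬flat=1−0.65=0.35; AND[min(a, b)] → w = 0.35
Weighted average = (0.42·66.0 + 0.07·85.0 + 0.65·89.6 + 0.07·70.0 + 0.35·90.0) / (0.42 + 0.07 + 0.65 + 0.07 + 0.35)
  = 128.3100 / 1.5600 = 82.25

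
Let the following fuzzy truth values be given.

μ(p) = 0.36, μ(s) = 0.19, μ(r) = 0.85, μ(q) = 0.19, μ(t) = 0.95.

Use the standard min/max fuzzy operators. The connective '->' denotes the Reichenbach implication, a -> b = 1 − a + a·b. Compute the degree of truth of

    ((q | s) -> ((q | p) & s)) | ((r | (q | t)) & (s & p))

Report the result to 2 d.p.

0.85

q | s = max(a, b) on (0.19, 0.19) = 0.19
q | p = max(a, b) on (0.19, 0.36) = 0.36
(q | p) & s = min(a, b) on (0.36, 0.19) = 0.19
(q | s) -> ((q | p) & s)  [Reichenbach: 1 − a + a·b] with a=0.19, b=0.19 → 0.85
q | t = max(a, b) on (0.19, 0.95) = 0.95
r | (q | t) = max(a, b) on (0.85, 0.95) = 0.95
s & p = min(a, b) on (0.19, 0.36) = 0.19
(r | (q | t)) & (s & p) = min(a, b) on (0.95, 0.19) = 0.19
((q | s) -> ((q | p) & s)) | ((r | (q | t)) & (s & p)) = max(a, b) on (0.85, 0.19) = 0.85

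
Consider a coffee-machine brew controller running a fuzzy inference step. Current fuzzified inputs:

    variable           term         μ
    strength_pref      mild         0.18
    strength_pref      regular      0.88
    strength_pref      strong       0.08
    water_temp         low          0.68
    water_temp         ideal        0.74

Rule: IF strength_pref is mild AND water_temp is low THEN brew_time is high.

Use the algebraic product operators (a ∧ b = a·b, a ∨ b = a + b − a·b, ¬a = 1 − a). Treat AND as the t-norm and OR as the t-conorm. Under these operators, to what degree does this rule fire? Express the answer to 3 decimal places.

firing strength: mild=0.18, low=0.68; AND[a·b] → w = 0.1224

0.122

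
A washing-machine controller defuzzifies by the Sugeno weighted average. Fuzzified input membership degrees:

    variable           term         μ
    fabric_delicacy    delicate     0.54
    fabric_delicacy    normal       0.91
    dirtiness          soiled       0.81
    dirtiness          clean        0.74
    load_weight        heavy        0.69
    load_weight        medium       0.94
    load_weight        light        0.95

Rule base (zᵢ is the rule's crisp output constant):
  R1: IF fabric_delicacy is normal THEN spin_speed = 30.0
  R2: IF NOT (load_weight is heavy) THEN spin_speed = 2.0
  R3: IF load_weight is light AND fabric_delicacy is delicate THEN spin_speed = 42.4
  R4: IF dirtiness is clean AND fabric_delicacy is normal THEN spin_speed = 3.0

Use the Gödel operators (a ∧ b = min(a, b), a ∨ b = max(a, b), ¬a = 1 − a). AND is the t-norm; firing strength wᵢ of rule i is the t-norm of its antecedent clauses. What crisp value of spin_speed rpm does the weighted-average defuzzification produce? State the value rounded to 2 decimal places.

21.21

R1 (z=30.0): normal=0.91 → w = 0.91
R2 (z=2.0): ¬heavy=1−0.69=0.31 → w = 0.31
R3 (z=42.4): light=0.95, delicate=0.54; AND[min(a, b)] → w = 0.54
R4 (z=3.0): clean=0.74, normal=0.91; AND[min(a, b)] → w = 0.74
Weighted average = (0.91·30.0 + 0.31·2.0 + 0.54·42.4 + 0.74·3.0) / (0.91 + 0.31 + 0.54 + 0.74)
  = 53.0360 / 2.5000 = 21.21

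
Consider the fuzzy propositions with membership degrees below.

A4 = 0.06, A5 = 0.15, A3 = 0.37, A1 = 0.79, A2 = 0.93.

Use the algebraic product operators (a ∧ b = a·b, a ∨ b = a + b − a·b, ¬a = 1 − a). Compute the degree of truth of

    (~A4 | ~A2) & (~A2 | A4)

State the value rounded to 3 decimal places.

~A4 = 1 − 0.0600 = 0.9400
~A2 = 1 − 0.9300 = 0.0700
~A4 | ~A2 = a + b − a·b on (0.9400, 0.0700) = 0.9442
~A2 = 1 − 0.9300 = 0.0700
~A2 | A4 = a + b − a·b on (0.0700, 0.0600) = 0.1258
(~A4 | ~A2) & (~A2 | A4) = a·b on (0.9442, 0.1258) = 0.1188

0.119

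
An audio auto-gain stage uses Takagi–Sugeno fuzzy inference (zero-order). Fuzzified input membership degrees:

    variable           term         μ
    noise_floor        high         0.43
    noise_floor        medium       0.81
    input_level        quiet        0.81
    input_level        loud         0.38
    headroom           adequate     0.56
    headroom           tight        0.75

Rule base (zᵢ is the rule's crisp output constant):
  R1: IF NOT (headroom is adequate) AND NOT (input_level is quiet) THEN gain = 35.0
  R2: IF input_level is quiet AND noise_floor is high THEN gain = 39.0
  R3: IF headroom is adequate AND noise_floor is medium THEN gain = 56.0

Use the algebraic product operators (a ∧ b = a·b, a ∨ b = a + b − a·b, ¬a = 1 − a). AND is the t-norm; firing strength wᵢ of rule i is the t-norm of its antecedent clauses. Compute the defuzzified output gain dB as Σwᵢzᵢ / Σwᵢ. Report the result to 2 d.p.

47.33

R1 (z=35.0): ¬adequate=1−0.56=0.44, ¬quiet=1−0.81=0.19; AND[a·b] → w = 0.0836
R2 (z=39.0): quiet=0.81, high=0.43; AND[a·b] → w = 0.3483
R3 (z=56.0): adequate=0.56, medium=0.81; AND[a·b] → w = 0.4536
Weighted average = (0.0836·35.0 + 0.3483·39.0 + 0.4536·56.0) / (0.0836 + 0.3483 + 0.4536)
  = 41.9113 / 0.8855 = 47.33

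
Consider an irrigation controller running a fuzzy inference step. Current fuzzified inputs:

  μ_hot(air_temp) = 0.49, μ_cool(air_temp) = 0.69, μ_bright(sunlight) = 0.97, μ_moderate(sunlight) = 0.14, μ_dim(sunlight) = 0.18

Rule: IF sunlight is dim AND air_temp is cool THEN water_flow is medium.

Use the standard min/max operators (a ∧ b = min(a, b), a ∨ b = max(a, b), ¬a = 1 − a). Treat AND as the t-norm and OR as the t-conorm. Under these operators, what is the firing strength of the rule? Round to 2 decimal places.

firing strength: dim=0.18, cool=0.69; AND[min(a, b)] → w = 0.18

0.18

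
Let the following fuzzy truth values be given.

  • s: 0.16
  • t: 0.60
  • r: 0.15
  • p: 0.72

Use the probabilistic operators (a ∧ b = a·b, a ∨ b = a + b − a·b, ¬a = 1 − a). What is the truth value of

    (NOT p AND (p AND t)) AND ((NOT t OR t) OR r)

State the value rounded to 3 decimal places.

0.096

NOT p = 1 − 0.7200 = 0.2800
p AND t = a·b on (0.7200, 0.6000) = 0.4320
NOT p AND (p AND t) = a·b on (0.2800, 0.4320) = 0.1210
NOT t = 1 − 0.6000 = 0.4000
NOT t OR t = a + b − a·b on (0.4000, 0.6000) = 0.7600
(NOT t OR t) OR r = a + b − a·b on (0.7600, 0.1500) = 0.7960
(NOT p AND (p AND t)) AND ((NOT t OR t) OR r) = a·b on (0.1210, 0.7960) = 0.0963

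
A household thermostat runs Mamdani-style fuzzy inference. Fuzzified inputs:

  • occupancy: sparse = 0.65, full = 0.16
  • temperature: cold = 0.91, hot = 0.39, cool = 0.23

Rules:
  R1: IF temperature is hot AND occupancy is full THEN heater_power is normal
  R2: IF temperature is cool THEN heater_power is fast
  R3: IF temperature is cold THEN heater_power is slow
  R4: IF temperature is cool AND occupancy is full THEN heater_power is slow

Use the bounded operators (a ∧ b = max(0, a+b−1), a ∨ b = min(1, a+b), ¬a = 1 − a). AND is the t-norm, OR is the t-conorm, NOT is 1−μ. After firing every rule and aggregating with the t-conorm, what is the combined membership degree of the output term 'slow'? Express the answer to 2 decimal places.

0.91

R1: hot=0.39, full=0.16; AND[max(0, a+b−1)] → w = 0.00
R2: cool=0.23 → w = 0.23
R3: cold=0.91 → w = 0.91
R4: cool=0.23, full=0.16; AND[max(0, a+b−1)] → w = 0.00
Rules with consequent 'slow': {R3, R4} → strengths 0.91, 0.00
Aggregate via t-conorm [min(1, a+b)]: 0.91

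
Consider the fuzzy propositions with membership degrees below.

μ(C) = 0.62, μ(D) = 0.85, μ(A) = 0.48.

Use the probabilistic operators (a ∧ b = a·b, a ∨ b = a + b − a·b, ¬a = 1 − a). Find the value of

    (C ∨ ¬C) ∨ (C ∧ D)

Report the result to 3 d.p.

¬C = 1 − 0.6200 = 0.3800
C ∨ ¬C = a + b − a·b on (0.6200, 0.3800) = 0.7644
C ∧ D = a·b on (0.6200, 0.8500) = 0.5270
(C ∨ ¬C) ∨ (C ∧ D) = a + b − a·b on (0.7644, 0.5270) = 0.8886

0.889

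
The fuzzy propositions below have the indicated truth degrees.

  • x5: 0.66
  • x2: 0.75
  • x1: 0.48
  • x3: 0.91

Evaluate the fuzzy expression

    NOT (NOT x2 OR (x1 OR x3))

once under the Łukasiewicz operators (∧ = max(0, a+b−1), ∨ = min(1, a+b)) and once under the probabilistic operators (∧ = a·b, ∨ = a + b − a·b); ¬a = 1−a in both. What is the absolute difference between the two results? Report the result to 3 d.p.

0.035

Under Łukasiewicz:
  NOT x2 = 1 − 0.75 = 0.25
  x1 OR x3 = min(1, a+b) on (0.48, 0.91) = 1.00
  NOT x2 OR (x1 OR x3) = min(1, a+b) on (0.25, 1.00) = 1.00
  NOT (NOT x2 OR (x1 OR x3)) = 1 − 1.00 = 0.00
  → value = 0.0000
Under probabilistic:
  NOT x2 = 1 − 0.7500 = 0.2500
  x1 OR x3 = a + b − a·b on (0.4800, 0.9100) = 0.9532
  NOT x2 OR (x1 OR x3) = a + b − a·b on (0.2500, 0.9532) = 0.9649
  NOT (NOT x2 OR (x1 OR x3)) = 1 − 0.9649 = 0.0351
  → value = 0.0351
|0.0000 − 0.0351| = 0.035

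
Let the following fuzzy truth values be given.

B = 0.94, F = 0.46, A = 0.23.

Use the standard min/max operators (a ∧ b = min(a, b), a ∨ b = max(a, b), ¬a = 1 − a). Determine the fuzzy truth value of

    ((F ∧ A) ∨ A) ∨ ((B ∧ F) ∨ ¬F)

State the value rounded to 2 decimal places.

F ∧ A = min(a, b) on (0.46, 0.23) = 0.23
(F ∧ A) ∨ A = max(a, b) on (0.23, 0.23) = 0.23
B ∧ F = min(a, b) on (0.94, 0.46) = 0.46
¬F = 1 − 0.46 = 0.54
(B ∧ F) ∨ ¬F = max(a, b) on (0.46, 0.54) = 0.54
((F ∧ A) ∨ A) ∨ ((B ∧ F) ∨ ¬F) = max(a, b) on (0.23, 0.54) = 0.54

0.54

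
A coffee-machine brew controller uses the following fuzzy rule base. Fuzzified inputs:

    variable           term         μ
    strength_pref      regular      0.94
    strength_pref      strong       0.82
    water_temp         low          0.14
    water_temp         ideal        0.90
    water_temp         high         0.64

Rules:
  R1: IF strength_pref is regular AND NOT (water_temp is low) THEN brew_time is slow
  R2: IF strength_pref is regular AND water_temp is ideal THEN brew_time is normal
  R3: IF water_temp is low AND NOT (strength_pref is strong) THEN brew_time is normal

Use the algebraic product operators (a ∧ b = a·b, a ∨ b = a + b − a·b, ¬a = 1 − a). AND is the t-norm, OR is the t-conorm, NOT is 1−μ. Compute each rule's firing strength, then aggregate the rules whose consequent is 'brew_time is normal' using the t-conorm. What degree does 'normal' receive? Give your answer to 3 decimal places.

R1: regular=0.94, ¬low=1−0.14=0.86; AND[a·b] → w = 0.8084
R2: regular=0.94, ideal=0.90; AND[a·b] → w = 0.8460
R3: low=0.14, ¬strong=1−0.82=0.18; AND[a·b] → w = 0.0252
Rules with consequent 'normal': {R2, R3} → strengths 0.8460, 0.0252
Aggregate via t-conorm [a + b − a·b]: 0.8499

0.850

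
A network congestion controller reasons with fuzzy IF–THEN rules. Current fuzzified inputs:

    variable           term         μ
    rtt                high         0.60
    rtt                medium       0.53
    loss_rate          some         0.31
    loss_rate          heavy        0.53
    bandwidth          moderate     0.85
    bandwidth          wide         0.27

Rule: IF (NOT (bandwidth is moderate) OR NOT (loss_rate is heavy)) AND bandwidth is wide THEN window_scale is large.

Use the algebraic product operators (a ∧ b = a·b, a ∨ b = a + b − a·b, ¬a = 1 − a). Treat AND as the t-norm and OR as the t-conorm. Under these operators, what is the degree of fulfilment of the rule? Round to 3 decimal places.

firing strength: (¬moderate=1−0.85=0.15 OR ¬heavy=1−0.53=0.47) = 0.5495; AND[a·b] with wide=0.27 → w = 0.1484

0.148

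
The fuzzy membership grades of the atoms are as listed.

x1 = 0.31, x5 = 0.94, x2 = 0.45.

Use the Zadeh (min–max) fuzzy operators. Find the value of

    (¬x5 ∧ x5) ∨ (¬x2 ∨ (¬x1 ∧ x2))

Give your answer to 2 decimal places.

0.55

¬x5 = 1 − 0.94 = 0.06
¬x5 ∧ x5 = min(a, b) on (0.06, 0.94) = 0.06
¬x2 = 1 − 0.45 = 0.55
¬x1 = 1 − 0.31 = 0.69
¬x1 ∧ x2 = min(a, b) on (0.69, 0.45) = 0.45
¬x2 ∨ (¬x1 ∧ x2) = max(a, b) on (0.55, 0.45) = 0.55
(¬x5 ∧ x5) ∨ (¬x2 ∨ (¬x1 ∧ x2)) = max(a, b) on (0.06, 0.55) = 0.55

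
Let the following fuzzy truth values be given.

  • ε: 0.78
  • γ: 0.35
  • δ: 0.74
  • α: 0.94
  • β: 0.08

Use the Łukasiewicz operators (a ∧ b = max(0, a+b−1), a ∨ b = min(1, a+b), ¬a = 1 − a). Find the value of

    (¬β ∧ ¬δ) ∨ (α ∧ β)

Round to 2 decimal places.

¬β = 1 − 0.08 = 0.92
¬δ = 1 − 0.74 = 0.26
¬β ∧ ¬δ = max(0, a+b−1) on (0.92, 0.26) = 0.18
α ∧ β = max(0, a+b−1) on (0.94, 0.08) = 0.02
(¬β ∧ ¬δ) ∨ (α ∧ β) = min(1, a+b) on (0.18, 0.02) = 0.20

0.20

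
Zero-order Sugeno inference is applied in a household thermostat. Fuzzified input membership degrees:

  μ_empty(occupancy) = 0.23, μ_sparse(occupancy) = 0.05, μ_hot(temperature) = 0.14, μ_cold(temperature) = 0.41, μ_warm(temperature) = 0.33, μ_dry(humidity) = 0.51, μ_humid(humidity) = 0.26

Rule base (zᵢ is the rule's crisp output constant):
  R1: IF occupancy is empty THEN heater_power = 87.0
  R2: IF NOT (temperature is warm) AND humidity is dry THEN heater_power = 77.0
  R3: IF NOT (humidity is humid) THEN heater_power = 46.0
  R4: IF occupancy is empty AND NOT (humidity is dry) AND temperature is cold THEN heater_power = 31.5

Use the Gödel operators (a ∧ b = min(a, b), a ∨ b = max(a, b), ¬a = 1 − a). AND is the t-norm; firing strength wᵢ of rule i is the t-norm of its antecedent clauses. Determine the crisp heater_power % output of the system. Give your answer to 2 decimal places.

R1 (z=87.0): empty=0.23 → w = 0.23
R2 (z=77.0): ¬warm=1−0.33=0.67, dry=0.51; AND[min(a, b)] → w = 0.51
R3 (z=46.0): ¬humid=1−0.26=0.74 → w = 0.74
R4 (z=31.5): empty=0.23, ¬dry=1−0.51=0.49, cold=0.41; AND[min(a, b)] → w = 0.23
Weighted average = (0.23·87.0 + 0.51·77.0 + 0.74·46.0 + 0.23·31.5) / (0.23 + 0.51 + 0.74 + 0.23)
  = 100.5650 / 1.7100 = 58.81

58.81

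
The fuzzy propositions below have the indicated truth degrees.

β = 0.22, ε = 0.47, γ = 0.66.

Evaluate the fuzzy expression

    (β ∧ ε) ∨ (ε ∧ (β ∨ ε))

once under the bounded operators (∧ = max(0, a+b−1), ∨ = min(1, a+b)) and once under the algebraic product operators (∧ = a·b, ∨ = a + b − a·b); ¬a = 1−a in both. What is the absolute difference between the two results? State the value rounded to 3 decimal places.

0.191

Under bounded:
  β ∧ ε = max(0, a+b−1) on (0.22, 0.47) = 0.00
  β ∨ ε = min(1, a+b) on (0.22, 0.47) = 0.69
  ε ∧ (β ∨ ε) = max(0, a+b−1) on (0.47, 0.69) = 0.16
  (β ∧ ε) ∨ (ε ∧ (β ∨ ε)) = min(1, a+b) on (0.00, 0.16) = 0.16
  → value = 0.1600
Under algebraic product:
  β ∧ ε = a·b on (0.2200, 0.4700) = 0.1034
  β ∨ ε = a + b − a·b on (0.2200, 0.4700) = 0.5866
  ε ∧ (β ∨ ε) = a·b on (0.4700, 0.5866) = 0.2757
  (β ∧ ε) ∨ (ε ∧ (β ∨ ε)) = a + b − a·b on (0.1034, 0.2757) = 0.3506
  → value = 0.3506
|0.1600 − 0.3506| = 0.191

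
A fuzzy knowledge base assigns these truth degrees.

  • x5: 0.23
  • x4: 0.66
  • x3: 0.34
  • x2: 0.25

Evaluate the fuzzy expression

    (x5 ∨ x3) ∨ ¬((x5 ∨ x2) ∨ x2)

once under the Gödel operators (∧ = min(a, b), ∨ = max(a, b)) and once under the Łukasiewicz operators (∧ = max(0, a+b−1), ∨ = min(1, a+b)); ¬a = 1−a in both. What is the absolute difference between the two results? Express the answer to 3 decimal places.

Under Gödel:
  x5 ∨ x3 = max(a, b) on (0.23, 0.34) = 0.34
  x5 ∨ x2 = max(a, b) on (0.23, 0.25) = 0.25
  (x5 ∨ x2) ∨ x2 = max(a, b) on (0.25, 0.25) = 0.25
  ¬((x5 ∨ x2) ∨ x2) = 1 − 0.25 = 0.75
  (x5 ∨ x3) ∨ ¬((x5 ∨ x2) ∨ x2) = max(a, b) on (0.34, 0.75) = 0.75
  → value = 0.7500
Under Łukasiewicz:
  x5 ∨ x3 = min(1, a+b) on (0.23, 0.34) = 0.57
  x5 ∨ x2 = min(1, a+b) on (0.23, 0.25) = 0.48
  (x5 ∨ x2) ∨ x2 = min(1, a+b) on (0.48, 0.25) = 0.73
  ¬((x5 ∨ x2) ∨ x2) = 1 − 0.73 = 0.27
  (x5 ∨ x3) ∨ ¬((x5 ∨ x2) ∨ x2) = min(1, a+b) on (0.57, 0.27) = 0.84
  → value = 0.8400
|0.7500 − 0.8400| = 0.090

0.090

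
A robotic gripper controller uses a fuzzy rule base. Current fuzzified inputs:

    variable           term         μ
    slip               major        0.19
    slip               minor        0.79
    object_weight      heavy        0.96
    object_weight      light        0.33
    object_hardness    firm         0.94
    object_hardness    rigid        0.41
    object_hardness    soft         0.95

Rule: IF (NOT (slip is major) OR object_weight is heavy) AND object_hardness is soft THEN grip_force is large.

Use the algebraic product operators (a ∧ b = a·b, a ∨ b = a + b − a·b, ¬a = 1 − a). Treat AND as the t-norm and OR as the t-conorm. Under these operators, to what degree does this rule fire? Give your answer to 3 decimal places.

0.943

firing strength: (¬major=1−0.19=0.81 OR heavy=0.96) = 0.9924; AND[a·b] with soft=0.95 → w = 0.9428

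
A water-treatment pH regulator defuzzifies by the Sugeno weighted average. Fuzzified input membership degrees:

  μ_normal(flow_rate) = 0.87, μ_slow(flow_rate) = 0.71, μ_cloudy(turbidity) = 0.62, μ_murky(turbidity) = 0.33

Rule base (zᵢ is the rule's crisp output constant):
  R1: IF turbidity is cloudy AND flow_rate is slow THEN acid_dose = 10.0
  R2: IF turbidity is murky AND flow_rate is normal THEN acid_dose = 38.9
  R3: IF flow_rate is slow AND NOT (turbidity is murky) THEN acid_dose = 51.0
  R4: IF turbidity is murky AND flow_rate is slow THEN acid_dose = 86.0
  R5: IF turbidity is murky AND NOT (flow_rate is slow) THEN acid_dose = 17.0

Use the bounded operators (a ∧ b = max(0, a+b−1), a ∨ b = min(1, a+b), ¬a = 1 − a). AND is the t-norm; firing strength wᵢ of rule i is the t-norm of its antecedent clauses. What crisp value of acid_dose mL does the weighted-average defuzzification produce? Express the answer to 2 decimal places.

R1 (z=10.0): cloudy=0.62, slow=0.71; AND[max(0, a+b−1)] → w = 0.33
R2 (z=38.9): murky=0.33, normal=0.87; AND[max(0, a+b−1)] → w = 0.20
R3 (z=51.0): slow=0.71, ¬murky=1−0.33=0.67; AND[max(0, a+b−1)] → w = 0.38
R4 (z=86.0): murky=0.33, slow=0.71; AND[max(0, a+b−1)] → w = 0.04
R5 (z=17.0): murky=0.33, ¬slow=1−0.71=0.29; AND[max(0, a+b−1)] → w = 0.00
Weighted average = (0.33·10.0 + 0.20·38.9 + 0.38·51.0 + 0.04·86.0 + 0.00·17.0) / (0.33 + 0.20 + 0.38 + 0.04 + 0.00)
  = 33.9000 / 0.9500 = 35.68

35.68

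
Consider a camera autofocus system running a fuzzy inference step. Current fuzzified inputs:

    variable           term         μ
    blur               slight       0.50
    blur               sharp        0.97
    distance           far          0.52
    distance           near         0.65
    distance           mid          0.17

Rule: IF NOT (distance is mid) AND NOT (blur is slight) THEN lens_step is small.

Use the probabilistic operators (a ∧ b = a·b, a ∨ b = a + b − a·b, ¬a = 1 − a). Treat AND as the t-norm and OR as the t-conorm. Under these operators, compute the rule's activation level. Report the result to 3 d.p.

0.415

firing strength: ¬mid=1−0.17=0.83, ¬slight=1−0.50=0.50; AND[a·b] → w = 0.4150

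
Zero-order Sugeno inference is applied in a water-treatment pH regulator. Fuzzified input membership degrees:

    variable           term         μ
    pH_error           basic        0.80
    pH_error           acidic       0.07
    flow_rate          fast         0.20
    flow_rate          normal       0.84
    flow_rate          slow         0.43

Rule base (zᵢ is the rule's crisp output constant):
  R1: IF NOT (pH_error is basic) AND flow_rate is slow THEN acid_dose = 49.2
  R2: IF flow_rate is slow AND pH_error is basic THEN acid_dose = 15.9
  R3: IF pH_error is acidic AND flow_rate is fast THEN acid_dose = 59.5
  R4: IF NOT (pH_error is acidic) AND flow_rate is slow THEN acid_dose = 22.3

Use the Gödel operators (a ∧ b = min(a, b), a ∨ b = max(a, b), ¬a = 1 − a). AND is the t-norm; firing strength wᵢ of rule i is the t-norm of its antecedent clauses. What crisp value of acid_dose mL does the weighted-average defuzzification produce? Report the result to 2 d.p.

26.93

R1 (z=49.2): ¬basic=1−0.80=0.20, slow=0.43; AND[min(a, b)] → w = 0.20
R2 (z=15.9): slow=0.43, basic=0.80; AND[min(a, b)] → w = 0.43
R3 (z=59.5): acidic=0.07, fast=0.20; AND[min(a, b)] → w = 0.07
R4 (z=22.3): ¬acidic=1−0.07=0.93, slow=0.43; AND[min(a, b)] → w = 0.43
Weighted average = (0.20·49.2 + 0.43·15.9 + 0.07·59.5 + 0.43·22.3) / (0.20 + 0.43 + 0.07 + 0.43)
  = 30.4310 / 1.1300 = 26.93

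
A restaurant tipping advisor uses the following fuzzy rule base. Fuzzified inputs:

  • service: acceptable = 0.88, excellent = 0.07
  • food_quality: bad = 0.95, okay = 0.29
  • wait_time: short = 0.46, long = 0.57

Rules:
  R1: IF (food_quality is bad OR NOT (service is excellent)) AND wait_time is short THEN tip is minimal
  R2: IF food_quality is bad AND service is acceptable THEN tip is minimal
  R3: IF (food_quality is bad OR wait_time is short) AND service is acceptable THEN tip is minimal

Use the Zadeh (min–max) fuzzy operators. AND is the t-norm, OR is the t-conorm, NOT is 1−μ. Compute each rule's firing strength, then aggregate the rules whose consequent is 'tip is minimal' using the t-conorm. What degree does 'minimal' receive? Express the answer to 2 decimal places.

0.88

R1: (bad=0.95 OR ¬excellent=1−0.07=0.93) = 0.95; AND[min(a, b)] with short=0.46 → w = 0.46
R2: bad=0.95, acceptable=0.88; AND[min(a, b)] → w = 0.88
R3: (bad=0.95 OR short=0.46) = 0.95; AND[min(a, b)] with acceptable=0.88 → w = 0.88
Rules with consequent 'minimal': {R1, R2, R3} → strengths 0.46, 0.88, 0.88
Aggregate via t-conorm [max(a, b)]: 0.88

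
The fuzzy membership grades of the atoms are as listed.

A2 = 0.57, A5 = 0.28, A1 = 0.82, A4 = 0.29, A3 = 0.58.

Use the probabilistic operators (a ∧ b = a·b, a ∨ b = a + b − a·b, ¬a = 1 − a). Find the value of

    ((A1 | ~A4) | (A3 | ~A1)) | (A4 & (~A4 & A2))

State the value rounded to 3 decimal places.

0.984

~A4 = 1 − 0.2900 = 0.7100
A1 | ~A4 = a + b − a·b on (0.8200, 0.7100) = 0.9478
~A1 = 1 − 0.8200 = 0.1800
A3 | ~A1 = a + b − a·b on (0.5800, 0.1800) = 0.6556
(A1 | ~A4) | (A3 | ~A1) = a + b − a·b on (0.9478, 0.6556) = 0.9820
~A4 = 1 − 0.2900 = 0.7100
~A4 & A2 = a·b on (0.7100, 0.5700) = 0.4047
A4 & (~A4 & A2) = a·b on (0.2900, 0.4047) = 0.1174
((A1 | ~A4) | (A3 | ~A1)) | (A4 & (~A4 & A2)) = a + b − a·b on (0.9820, 0.1174) = 0.9841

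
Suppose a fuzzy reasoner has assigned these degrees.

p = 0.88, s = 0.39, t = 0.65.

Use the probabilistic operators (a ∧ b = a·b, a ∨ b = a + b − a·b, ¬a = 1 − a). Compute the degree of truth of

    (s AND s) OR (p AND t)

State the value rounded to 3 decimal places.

s AND s = a·b on (0.3900, 0.3900) = 0.1521
p AND t = a·b on (0.8800, 0.6500) = 0.5720
(s AND s) OR (p AND t) = a + b − a·b on (0.1521, 0.5720) = 0.6371

0.637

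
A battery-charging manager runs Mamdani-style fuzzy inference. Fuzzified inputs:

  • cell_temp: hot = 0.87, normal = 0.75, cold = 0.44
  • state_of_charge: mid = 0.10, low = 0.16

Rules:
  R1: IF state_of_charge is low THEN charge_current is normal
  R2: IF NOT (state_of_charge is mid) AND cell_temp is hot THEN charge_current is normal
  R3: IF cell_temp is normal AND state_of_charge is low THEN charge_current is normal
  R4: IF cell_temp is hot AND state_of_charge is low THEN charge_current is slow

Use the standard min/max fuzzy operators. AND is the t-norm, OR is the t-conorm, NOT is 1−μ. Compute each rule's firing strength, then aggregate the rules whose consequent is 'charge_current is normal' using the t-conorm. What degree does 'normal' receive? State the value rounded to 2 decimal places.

R1: low=0.16 → w = 0.16
R2: ¬mid=1−0.10=0.90, hot=0.87; AND[min(a, b)] → w = 0.87
R3: normal=0.75, low=0.16; AND[min(a, b)] → w = 0.16
R4: hot=0.87, low=0.16; AND[min(a, b)] → w = 0.16
Rules with consequent 'normal': {R1, R2, R3} → strengths 0.16, 0.87, 0.16
Aggregate via t-conorm [max(a, b)]: 0.87

0.87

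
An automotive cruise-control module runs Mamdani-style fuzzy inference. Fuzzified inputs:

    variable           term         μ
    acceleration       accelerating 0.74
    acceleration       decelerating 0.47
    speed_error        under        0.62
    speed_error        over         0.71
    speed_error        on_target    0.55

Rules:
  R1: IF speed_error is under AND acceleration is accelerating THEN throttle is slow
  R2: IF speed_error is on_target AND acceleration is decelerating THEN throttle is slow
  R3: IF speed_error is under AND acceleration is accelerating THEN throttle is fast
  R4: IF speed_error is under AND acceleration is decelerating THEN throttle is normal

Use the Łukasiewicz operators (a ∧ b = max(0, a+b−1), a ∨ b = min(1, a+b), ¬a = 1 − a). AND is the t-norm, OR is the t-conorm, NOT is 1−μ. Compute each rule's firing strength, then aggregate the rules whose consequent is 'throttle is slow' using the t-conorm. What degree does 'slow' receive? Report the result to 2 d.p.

0.38

R1: under=0.62, accelerating=0.74; AND[max(0, a+b−1)] → w = 0.36
R2: on_target=0.55, decelerating=0.47; AND[max(0, a+b−1)] → w = 0.02
R3: under=0.62, accelerating=0.74; AND[max(0, a+b−1)] → w = 0.36
R4: under=0.62, decelerating=0.47; AND[max(0, a+b−1)] → w = 0.09
Rules with consequent 'slow': {R1, R2} → strengths 0.36, 0.02
Aggregate via t-conorm [min(1, a+b)]: 0.38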